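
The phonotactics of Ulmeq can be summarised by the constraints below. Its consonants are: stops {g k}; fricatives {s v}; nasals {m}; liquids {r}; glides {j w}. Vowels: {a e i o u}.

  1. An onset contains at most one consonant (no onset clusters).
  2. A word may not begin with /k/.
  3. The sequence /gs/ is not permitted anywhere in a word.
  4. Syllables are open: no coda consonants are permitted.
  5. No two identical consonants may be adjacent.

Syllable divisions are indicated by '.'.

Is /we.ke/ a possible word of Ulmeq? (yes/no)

/we.ke/ — σ1 onset /w/, coda /∅/ ok; σ2 onset /k/, coda /∅/ ok → licit

yes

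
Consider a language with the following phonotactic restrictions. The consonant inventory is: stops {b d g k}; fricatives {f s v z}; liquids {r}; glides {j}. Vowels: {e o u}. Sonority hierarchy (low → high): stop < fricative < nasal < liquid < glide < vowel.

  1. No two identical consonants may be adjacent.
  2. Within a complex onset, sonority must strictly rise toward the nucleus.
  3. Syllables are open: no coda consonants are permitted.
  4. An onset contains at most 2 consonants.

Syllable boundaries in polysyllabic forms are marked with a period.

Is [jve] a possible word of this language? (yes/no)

[jve] — violates constraint 2: syllable 1 onset /jv/: /j/ (glide, 5) → /v/ (fricative, 2) does not rise → phonotactically illegal

no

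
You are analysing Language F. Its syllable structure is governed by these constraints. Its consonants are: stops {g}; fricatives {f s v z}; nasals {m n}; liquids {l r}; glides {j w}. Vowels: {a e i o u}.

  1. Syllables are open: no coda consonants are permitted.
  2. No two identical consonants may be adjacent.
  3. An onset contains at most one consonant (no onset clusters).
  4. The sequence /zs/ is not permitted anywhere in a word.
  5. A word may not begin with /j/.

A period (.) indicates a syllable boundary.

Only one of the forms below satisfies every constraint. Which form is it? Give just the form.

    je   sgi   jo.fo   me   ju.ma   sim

me

je — violates constraint 5: word begins with /j/ → ill-formed
sgi — violates constraint 3: syllable 1 onset /sg/ has 2 consonants (> 1) → ill-formed
jo.fo — violates constraint 5: word begins with /j/ → ill-formed
me — σ1 onset /m/, coda /∅/ ok → well-formed
ju.ma — violates constraint 5: word begins with /j/ → ill-formed
sim — violates constraint 1: syllable 1 coda /m/ has 1 consonant (> 0) → ill-formed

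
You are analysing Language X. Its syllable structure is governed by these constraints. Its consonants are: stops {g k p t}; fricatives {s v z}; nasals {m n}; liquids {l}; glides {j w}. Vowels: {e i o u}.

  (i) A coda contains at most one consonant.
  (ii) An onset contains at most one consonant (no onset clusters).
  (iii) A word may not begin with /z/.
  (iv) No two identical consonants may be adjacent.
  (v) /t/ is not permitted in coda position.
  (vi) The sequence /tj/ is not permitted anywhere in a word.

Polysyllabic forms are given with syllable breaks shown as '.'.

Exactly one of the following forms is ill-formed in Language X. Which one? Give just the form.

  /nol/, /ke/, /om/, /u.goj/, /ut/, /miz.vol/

/nol/ — σ1 onset /n/, coda /l/ ok → well-formed
/ke/ — σ1 onset /k/, coda /∅/ ok → well-formed
/om/ — σ1 onset /∅/, coda /m/ ok → well-formed
/u.goj/ — σ1 onset /∅/, coda /∅/ ok; σ2 onset /g/, coda /j/ ok → well-formed
/ut/ — violates constraint (v): syllable 1 coda contains /t/ → ill-formed
/miz.vol/ — σ1 onset /m/, coda /z/ ok; σ2 onset /v/, coda /l/ ok → well-formed

/ut/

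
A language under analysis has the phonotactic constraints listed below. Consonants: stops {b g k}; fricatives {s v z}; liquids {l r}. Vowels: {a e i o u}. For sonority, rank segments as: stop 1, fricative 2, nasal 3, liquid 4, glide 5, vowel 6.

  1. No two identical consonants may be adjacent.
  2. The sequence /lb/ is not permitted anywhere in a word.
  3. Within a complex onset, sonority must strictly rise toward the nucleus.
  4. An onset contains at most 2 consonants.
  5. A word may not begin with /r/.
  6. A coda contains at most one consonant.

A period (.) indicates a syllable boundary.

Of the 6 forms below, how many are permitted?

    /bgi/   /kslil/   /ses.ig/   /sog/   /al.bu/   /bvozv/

2

/bgi/ — violates constraint 3: syllable 1 onset /bg/: /b/ (stop, 1) → /g/ (stop, 1) does not rise → not permitted
/kslil/ — violates constraint 4: syllable 1 onset /ksl/ has 3 consonants (> 2) → not permitted
/ses.ig/ — σ1 onset /s/, coda /s/ ok; σ2 onset /∅/, coda /g/ ok → permitted
/sog/ — σ1 onset /s/, coda /g/ ok → permitted
/al.bu/ — violates constraint 2: contains banned sequence /lb/ → not permitted
/bvozv/ — violates constraint 6: syllable 1 coda /zv/ has 2 consonants (> 1) → not permitted
Permitted: /ses.ig/, /sog/ → 2.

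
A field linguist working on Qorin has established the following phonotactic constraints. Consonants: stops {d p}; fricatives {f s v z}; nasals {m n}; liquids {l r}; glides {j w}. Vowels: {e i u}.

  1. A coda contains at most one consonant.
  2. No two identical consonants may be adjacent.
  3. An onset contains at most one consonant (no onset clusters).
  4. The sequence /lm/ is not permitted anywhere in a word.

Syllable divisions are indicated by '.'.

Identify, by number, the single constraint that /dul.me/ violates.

4

/dul.me/: contains banned sequence /lm/.
This is a violation of constraint 4: "The sequence /lm/ is not permitted anywhere in a word."
The remaining constraints (1, 2, 3) are satisfied.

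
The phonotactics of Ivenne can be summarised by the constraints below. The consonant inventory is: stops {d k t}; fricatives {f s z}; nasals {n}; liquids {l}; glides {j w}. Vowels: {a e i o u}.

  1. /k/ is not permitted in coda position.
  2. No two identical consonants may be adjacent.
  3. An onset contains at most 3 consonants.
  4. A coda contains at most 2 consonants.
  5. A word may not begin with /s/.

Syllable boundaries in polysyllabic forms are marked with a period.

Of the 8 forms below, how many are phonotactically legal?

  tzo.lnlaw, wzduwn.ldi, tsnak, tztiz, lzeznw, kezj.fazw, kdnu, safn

5

tzo.lnlaw — σ1 onset /tz/ (2C), coda /∅/ ok; σ2 onset /lnl/ (3C), coda /w/ ok → phonotactically legal
wzduwn.ldi — σ1 onset /wzd/ (3C), coda /wn/ (2C) ok; σ2 onset /ld/ (2C), coda /∅/ ok → phonotactically legal
tsnak — violates constraint 1: syllable 1 coda contains /k/ → phonotactically illegal
tztiz — σ1 onset /tzt/ (3C), coda /z/ ok → phonotactically legal
lzeznw — violates constraint 4: syllable 1 coda /znw/ has 3 consonants (> 2) → phonotactically illegal
kezj.fazw — σ1 onset /k/, coda /zj/ (2C) ok; σ2 onset /f/, coda /zw/ (2C) ok → phonotactically legal
kdnu — σ1 onset /kdn/ (3C), coda /∅/ ok → phonotactically legal
safn — violates constraint 5: word begins with /s/ → phonotactically illegal
Phonotactically legal: tzo.lnlaw, wzduwn.ldi, tztiz, kezj.fazw, kdnu → 5.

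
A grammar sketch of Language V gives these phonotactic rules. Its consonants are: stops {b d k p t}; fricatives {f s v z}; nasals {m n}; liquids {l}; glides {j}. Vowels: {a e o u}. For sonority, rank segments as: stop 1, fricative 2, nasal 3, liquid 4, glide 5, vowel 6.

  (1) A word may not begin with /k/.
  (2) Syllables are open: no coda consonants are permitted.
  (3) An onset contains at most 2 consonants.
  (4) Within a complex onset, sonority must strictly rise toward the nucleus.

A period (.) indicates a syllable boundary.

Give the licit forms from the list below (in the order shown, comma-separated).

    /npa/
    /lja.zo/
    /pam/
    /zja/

/npa/ — violates constraint 4: syllable 1 onset /np/: /n/ (nasal, 3) → /p/ (stop, 1) does not rise → illicit
/lja.zo/ — σ1 onset /lj/ (4→5 rises), coda /∅/ ok; σ2 onset /z/, coda /∅/ ok → licit
/pam/ — violates constraint 2: syllable 1 coda /m/ has 1 consonant (> 0) → illicit
/zja/ — σ1 onset /zj/ (2→5 rises), coda /∅/ ok → licit

/lja.zo/, /zja/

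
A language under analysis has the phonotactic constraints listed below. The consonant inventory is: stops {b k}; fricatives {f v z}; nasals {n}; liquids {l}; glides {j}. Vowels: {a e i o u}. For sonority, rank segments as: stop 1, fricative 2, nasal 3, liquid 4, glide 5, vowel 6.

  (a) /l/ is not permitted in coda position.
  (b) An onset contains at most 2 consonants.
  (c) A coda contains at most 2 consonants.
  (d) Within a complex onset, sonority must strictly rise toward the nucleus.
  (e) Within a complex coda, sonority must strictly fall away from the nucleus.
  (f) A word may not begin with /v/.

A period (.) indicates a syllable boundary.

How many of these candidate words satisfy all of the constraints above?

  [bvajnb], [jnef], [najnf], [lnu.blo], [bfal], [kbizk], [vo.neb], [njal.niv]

[bvajnb] — violates constraint (c): syllable 1 coda /jnb/ has 3 consonants (> 2) → phonotactically illegal
[jnef] — violates constraint (d): syllable 1 onset /jn/: /j/ (glide, 5) → /n/ (nasal, 3) does not rise → phonotactically illegal
[najnf] — violates constraint (c): syllable 1 coda /jnf/ has 3 consonants (> 2) → phonotactically illegal
[lnu.blo] — violates constraint (d): syllable 1 onset /ln/: /l/ (liquid, 4) → /n/ (nasal, 3) does not rise → phonotactically illegal
[bfal] — violates constraint (a): syllable 1 coda contains /l/ → phonotactically illegal
[kbizk] — violates constraint (d): syllable 1 onset /kb/: /k/ (stop, 1) → /b/ (stop, 1) does not rise → phonotactically illegal
[vo.neb] — violates constraint (f): word begins with /v/ → phonotactically illegal
[njal.niv] — violates constraint (a): syllable 1 coda contains /l/ → phonotactically illegal
No form is phonotactically legal → 0.

0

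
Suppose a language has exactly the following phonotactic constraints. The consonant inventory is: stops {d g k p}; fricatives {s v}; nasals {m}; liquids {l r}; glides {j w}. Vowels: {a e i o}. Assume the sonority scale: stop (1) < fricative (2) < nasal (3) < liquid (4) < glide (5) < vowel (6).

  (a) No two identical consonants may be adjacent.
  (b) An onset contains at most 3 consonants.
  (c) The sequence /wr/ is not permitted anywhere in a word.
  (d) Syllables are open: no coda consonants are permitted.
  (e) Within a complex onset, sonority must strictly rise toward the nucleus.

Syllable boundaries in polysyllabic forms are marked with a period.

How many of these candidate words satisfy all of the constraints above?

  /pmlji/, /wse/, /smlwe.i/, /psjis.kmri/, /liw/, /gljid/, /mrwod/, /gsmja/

/pmlji/ — violates constraint (b): syllable 1 onset /pmlj/ has 4 consonants (> 3) → ill-formed
/wse/ — violates constraint (e): syllable 1 onset /ws/: /w/ (glide, 5) → /s/ (fricative, 2) does not rise → ill-formed
/smlwe.i/ — violates constraint (b): syllable 1 onset /smlw/ has 4 consonants (> 3) → ill-formed
/psjis.kmri/ — violates constraint (d): syllable 1 coda /s/ has 1 consonant (> 0) → ill-formed
/liw/ — violates constraint (d): syllable 1 coda /w/ has 1 consonant (> 0) → ill-formed
/gljid/ — violates constraint (d): syllable 1 coda /d/ has 1 consonant (> 0) → ill-formed
/mrwod/ — violates constraint (d): syllable 1 coda /d/ has 1 consonant (> 0) → ill-formed
/gsmja/ — violates constraint (b): syllable 1 onset /gsmj/ has 4 consonants (> 3) → ill-formed
No form is well-formed → 0.

0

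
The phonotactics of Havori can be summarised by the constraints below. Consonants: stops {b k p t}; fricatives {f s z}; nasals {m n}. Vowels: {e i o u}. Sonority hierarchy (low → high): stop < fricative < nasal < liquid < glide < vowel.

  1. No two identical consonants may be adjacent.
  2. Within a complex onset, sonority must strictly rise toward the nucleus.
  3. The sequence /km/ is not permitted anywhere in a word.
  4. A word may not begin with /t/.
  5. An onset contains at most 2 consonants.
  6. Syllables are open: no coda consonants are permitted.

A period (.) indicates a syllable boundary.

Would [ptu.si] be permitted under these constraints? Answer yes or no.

[ptu.si] — violates constraint 2: syllable 1 onset /pt/: /p/ (stop, 1) → /t/ (stop, 1) does not rise → not permitted

no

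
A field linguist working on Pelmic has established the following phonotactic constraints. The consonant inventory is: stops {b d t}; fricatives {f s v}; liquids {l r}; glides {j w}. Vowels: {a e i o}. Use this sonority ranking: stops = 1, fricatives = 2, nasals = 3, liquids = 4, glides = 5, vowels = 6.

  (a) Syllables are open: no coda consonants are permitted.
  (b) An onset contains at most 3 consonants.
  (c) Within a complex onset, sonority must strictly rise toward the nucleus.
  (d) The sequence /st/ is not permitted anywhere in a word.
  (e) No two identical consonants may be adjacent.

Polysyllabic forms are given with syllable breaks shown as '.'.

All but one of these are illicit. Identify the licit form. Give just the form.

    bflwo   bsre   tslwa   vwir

bsre

bflwo — violates constraint (b): syllable 1 onset /bflw/ has 4 consonants (> 3) → illicit
bsre — σ1 onset /bsr/ (1→2→4 rises), coda /∅/ ok → licit
tslwa — violates constraint (b): syllable 1 onset /tslw/ has 4 consonants (> 3) → illicit
vwir — violates constraint (a): syllable 1 coda /r/ has 1 consonant (> 0) → illicit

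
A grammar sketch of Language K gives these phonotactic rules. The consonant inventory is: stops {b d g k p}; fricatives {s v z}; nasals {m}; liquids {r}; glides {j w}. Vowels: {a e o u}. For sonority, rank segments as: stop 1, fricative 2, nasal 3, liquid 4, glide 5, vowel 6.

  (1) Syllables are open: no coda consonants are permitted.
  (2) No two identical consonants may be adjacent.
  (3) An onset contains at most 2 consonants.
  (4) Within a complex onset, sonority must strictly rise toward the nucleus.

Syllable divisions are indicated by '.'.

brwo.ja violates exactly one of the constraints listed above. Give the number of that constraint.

3

brwo.ja: syllable 1 onset /brw/ has 3 consonants (> 2).
This is a violation of constraint 3: "An onset contains at most 2 consonants."
The remaining constraints (1, 2, 4) are satisfied.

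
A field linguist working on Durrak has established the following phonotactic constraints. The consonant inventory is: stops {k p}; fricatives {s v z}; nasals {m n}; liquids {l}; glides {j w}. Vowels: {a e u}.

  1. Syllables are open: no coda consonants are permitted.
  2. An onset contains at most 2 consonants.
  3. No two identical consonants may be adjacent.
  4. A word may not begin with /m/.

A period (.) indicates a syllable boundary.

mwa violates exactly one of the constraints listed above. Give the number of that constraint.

mwa: word begins with /m/.
This is a violation of constraint 4: "A word may not begin with /m/."
The remaining constraints (1, 2, 3) are satisfied.

4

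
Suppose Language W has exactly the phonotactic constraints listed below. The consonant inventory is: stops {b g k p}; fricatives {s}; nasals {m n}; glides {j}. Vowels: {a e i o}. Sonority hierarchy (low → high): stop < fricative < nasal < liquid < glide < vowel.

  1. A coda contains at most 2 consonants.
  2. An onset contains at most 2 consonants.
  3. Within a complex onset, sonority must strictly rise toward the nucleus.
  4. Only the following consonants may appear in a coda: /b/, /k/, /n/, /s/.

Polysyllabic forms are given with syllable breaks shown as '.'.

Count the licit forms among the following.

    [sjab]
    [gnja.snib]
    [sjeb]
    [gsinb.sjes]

[sjab] — σ1 onset /sj/ (2→5 rises), coda /b/ ok → licit
[gnja.snib] — violates constraint 2: syllable 1 onset /gnj/ has 3 consonants (> 2) → illicit
[sjeb] — σ1 onset /sj/ (2→5 rises), coda /b/ ok → licit
[gsinb.sjes] — σ1 onset /gs/ (1→2 rises), coda /nb/ (2C) ok; σ2 onset /sj/ (2→5 rises), coda /s/ ok → licit
Licit: [sjab], [sjeb], [gsinb.sjes] → 3.

3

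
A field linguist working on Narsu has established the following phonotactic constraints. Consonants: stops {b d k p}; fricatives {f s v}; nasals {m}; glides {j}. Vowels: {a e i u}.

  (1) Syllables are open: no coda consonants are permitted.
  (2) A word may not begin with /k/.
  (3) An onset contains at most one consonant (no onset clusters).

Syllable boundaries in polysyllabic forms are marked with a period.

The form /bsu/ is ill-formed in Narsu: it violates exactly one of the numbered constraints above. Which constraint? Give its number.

/bsu/: syllable 1 onset /bs/ has 2 consonants (> 1).
This is a violation of constraint 3: "An onset contains at most one consonant (no onset clusters)."
The remaining constraints (1, 2) are satisfied.

3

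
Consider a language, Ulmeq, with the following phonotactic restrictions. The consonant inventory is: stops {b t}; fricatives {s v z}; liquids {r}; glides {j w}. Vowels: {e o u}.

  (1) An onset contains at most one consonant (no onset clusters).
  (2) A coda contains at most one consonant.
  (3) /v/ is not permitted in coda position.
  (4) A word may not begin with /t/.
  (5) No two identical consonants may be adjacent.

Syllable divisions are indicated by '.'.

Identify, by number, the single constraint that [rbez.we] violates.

1

[rbez.we]: syllable 1 onset /rb/ has 2 consonants (> 1).
This is a violation of constraint 1: "An onset contains at most one consonant (no onset clusters)."
The remaining constraints (2, 3, 4, 5) are satisfied.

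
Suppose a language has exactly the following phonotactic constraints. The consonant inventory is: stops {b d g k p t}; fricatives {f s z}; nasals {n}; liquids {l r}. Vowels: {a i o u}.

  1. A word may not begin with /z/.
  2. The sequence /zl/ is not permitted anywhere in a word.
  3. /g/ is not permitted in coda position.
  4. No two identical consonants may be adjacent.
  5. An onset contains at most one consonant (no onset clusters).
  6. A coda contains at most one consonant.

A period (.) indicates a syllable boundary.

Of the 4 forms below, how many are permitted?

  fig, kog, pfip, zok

0

fig — violates constraint 3: syllable 1 coda contains /g/ → not permitted
kog — violates constraint 3: syllable 1 coda contains /g/ → not permitted
pfip — violates constraint 5: syllable 1 onset /pf/ has 2 consonants (> 1) → not permitted
zok — violates constraint 1: word begins with /z/ → not permitted
No form is permitted → 0.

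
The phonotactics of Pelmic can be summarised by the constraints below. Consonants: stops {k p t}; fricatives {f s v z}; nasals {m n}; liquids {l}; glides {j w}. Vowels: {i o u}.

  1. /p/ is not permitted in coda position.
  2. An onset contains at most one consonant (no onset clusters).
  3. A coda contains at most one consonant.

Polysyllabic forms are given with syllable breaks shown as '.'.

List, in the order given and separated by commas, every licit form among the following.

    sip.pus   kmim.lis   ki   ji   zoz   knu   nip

sip.pus — violates constraint 1: syllable 1 coda contains /p/ → illicit
kmim.lis — violates constraint 2: syllable 1 onset /km/ has 2 consonants (> 1) → illicit
ki — σ1 onset /k/, coda /∅/ ok → licit
ji — σ1 onset /j/, coda /∅/ ok → licit
zoz — σ1 onset /z/, coda /z/ ok → licit
knu — violates constraint 2: syllable 1 onset /kn/ has 2 consonants (> 1) → illicit
nip — violates constraint 1: syllable 1 coda contains /p/ → illicit

ki, ji, zoz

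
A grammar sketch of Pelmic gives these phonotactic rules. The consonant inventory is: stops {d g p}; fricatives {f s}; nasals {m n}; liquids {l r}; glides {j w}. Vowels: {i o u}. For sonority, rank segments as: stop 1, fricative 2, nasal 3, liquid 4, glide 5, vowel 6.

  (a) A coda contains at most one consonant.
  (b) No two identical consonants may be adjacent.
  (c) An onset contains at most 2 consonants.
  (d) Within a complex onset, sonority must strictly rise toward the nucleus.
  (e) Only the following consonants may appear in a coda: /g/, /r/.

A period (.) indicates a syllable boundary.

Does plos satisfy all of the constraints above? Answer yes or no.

no

plos — violates constraint (e): syllable 1 coda contains /s/, which is not a licensed coda consonant → illicit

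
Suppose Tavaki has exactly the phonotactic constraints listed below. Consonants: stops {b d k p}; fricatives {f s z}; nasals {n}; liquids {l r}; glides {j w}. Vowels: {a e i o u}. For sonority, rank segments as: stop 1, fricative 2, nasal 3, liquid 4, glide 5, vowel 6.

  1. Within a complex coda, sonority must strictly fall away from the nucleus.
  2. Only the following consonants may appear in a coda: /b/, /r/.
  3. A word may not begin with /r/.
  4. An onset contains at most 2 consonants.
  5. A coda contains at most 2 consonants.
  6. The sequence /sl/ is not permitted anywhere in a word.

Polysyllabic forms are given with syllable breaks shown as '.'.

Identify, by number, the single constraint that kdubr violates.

1

kdubr: syllable 1 coda /br/: /b/ (stop, 1) → /r/ (liquid, 4) does not fall.
This is a violation of constraint 1: "Within a complex coda, sonority must strictly fall away from the nucleus."
The remaining constraints (2, 3, 4, 5, 6) are satisfied.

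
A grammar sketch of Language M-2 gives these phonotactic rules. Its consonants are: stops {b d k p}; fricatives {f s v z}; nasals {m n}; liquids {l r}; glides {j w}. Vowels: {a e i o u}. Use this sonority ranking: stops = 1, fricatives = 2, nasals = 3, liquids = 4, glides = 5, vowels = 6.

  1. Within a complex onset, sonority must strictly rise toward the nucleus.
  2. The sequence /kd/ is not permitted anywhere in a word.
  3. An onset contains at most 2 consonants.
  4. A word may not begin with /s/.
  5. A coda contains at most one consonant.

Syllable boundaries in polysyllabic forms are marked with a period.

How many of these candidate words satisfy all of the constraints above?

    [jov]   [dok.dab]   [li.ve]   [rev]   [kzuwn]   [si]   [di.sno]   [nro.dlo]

5

[jov] — σ1 onset /j/, coda /v/ ok → licit
[dok.dab] — violates constraint 2: contains banned sequence /kd/ → illicit
[li.ve] — σ1 onset /l/, coda /∅/ ok; σ2 onset /v/, coda /∅/ ok → licit
[rev] — σ1 onset /r/, coda /v/ ok → licit
[kzuwn] — violates constraint 5: syllable 1 coda /wn/ has 2 consonants (> 1) → illicit
[si] — violates constraint 4: word begins with /s/ → illicit
[di.sno] — σ1 onset /d/, coda /∅/ ok; σ2 onset /sn/ (2→3 rises), coda /∅/ ok → licit
[nro.dlo] — σ1 onset /nr/ (3→4 rises), coda /∅/ ok; σ2 onset /dl/ (1→4 rises), coda /∅/ ok → licit
Licit: [jov], [li.ve], [rev], [di.sno], [nro.dlo] → 5.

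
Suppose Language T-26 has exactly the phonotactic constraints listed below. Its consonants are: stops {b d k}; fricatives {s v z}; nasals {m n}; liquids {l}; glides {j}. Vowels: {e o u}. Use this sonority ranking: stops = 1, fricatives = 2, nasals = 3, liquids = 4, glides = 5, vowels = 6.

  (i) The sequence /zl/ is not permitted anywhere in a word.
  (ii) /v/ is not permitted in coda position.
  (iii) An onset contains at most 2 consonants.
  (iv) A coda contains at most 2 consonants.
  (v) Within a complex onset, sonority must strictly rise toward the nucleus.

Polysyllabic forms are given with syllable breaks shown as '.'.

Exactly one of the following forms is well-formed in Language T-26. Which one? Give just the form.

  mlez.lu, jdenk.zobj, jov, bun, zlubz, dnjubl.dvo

mlez.lu — violates constraint (i): contains banned sequence /zl/ → ill-formed
jdenk.zobj — violates constraint (v): syllable 1 onset /jd/: /j/ (glide, 5) → /d/ (stop, 1) does not rise → ill-formed
jov — violates constraint (ii): syllable 1 coda contains /v/ → ill-formed
bun — σ1 onset /b/, coda /n/ ok → well-formed
zlubz — violates constraint (i): contains banned sequence /zl/ → ill-formed
dnjubl.dvo — violates constraint (iii): syllable 1 onset /dnj/ has 3 consonants (> 2) → ill-formed

bun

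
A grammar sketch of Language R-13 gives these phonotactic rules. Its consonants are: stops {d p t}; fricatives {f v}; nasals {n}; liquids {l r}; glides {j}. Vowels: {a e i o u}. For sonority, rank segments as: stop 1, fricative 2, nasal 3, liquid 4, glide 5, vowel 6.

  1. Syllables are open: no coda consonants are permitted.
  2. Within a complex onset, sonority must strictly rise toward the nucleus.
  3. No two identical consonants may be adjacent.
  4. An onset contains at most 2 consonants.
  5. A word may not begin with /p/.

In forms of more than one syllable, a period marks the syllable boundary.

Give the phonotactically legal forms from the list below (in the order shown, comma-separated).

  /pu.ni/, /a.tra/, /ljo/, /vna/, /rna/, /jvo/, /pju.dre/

/pu.ni/ — violates constraint 5: word begins with /p/ → phonotactically illegal
/a.tra/ — σ1 onset /∅/, coda /∅/ ok; σ2 onset /tr/ (1→4 rises), coda /∅/ ok → phonotactically legal
/ljo/ — σ1 onset /lj/ (4→5 rises), coda /∅/ ok → phonotactically legal
/vna/ — σ1 onset /vn/ (2→3 rises), coda /∅/ ok → phonotactically legal
/rna/ — violates constraint 2: syllable 1 onset /rn/: /r/ (liquid, 4) → /n/ (nasal, 3) does not rise → phonotactically illegal
/jvo/ — violates constraint 2: syllable 1 onset /jv/: /j/ (glide, 5) → /v/ (fricative, 2) does not rise → phonotactically illegal
/pju.dre/ — violates constraint 5: word begins with /p/ → phonotactically illegal

/a.tra/, /ljo/, /vna/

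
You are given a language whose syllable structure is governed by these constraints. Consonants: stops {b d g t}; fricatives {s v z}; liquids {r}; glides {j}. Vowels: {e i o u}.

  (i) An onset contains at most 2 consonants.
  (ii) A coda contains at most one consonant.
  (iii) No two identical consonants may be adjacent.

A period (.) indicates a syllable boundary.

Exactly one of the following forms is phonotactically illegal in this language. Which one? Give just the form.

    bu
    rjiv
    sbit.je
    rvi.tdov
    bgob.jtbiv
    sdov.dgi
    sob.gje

bgob.jtbiv

bu — σ1 onset /b/, coda /∅/ ok → phonotactically legal
rjiv — σ1 onset /rj/ (2C), coda /v/ ok → phonotactically legal
sbit.je — σ1 onset /sb/ (2C), coda /t/ ok; σ2 onset /j/, coda /∅/ ok → phonotactically legal
rvi.tdov — σ1 onset /rv/ (2C), coda /∅/ ok; σ2 onset /td/ (2C), coda /v/ ok → phonotactically legal
bgob.jtbiv — violates constraint (i): syllable 2 onset /jtb/ has 3 consonants (> 2) → phonotactically illegal
sdov.dgi — σ1 onset /sd/ (2C), coda /v/ ok; σ2 onset /dg/ (2C), coda /∅/ ok → phonotactically legal
sob.gje — σ1 onset /s/, coda /b/ ok; σ2 onset /gj/ (2C), coda /∅/ ok → phonotactically legal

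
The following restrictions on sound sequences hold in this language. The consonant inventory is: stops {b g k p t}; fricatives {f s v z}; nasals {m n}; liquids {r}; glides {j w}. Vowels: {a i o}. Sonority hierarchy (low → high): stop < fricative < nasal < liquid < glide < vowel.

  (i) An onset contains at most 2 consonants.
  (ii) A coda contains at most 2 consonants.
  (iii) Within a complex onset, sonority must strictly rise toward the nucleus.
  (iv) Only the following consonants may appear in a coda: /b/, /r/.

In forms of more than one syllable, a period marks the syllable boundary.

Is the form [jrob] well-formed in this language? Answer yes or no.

no

[jrob] — violates constraint (iii): syllable 1 onset /jr/: /j/ (glide, 5) → /r/ (liquid, 4) does not rise → ill-formed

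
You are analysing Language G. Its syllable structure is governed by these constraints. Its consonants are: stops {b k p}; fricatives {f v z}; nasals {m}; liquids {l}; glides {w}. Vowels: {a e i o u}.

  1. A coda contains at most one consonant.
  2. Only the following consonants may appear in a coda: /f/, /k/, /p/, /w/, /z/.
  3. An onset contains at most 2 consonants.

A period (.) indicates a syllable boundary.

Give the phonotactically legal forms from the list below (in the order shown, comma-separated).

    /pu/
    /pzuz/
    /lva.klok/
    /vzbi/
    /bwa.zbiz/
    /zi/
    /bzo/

/pu/ — σ1 onset /p/, coda /∅/ ok → phonotactically legal
/pzuz/ — σ1 onset /pz/ (2C), coda /z/ ok → phonotactically legal
/lva.klok/ — σ1 onset /lv/ (2C), coda /∅/ ok; σ2 onset /kl/ (2C), coda /k/ ok → phonotactically legal
/vzbi/ — violates constraint 3: syllable 1 onset /vzb/ has 3 consonants (> 2) → phonotactically illegal
/bwa.zbiz/ — σ1 onset /bw/ (2C), coda /∅/ ok; σ2 onset /zb/ (2C), coda /z/ ok → phonotactically legal
/zi/ — σ1 onset /z/, coda /∅/ ok → phonotactically legal
/bzo/ — σ1 onset /bz/ (2C), coda /∅/ ok → phonotactically legal

/pu/, /pzuz/, /lva.klok/, /bwa.zbiz/, /zi/, /bzo/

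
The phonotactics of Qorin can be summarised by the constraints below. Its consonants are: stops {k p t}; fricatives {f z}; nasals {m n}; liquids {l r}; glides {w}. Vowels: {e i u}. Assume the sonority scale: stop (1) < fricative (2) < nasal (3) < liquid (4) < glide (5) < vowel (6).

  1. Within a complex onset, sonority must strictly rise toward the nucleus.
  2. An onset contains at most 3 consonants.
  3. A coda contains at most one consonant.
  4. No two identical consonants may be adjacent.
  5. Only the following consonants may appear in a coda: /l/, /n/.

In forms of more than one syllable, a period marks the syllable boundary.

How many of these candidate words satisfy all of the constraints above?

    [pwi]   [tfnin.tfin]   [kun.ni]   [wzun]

2

[pwi] — σ1 onset /pw/ (1→5 rises), coda /∅/ ok → well-formed
[tfnin.tfin] — σ1 onset /tfn/ (1→2→3 rises), coda /n/ ok; σ2 onset /tf/ (1→2 rises), coda /n/ ok → well-formed
[kun.ni] — violates constraint 4: adjacent identical consonants /nn/ → ill-formed
[wzun] — violates constraint 1: syllable 1 onset /wz/: /w/ (glide, 5) → /z/ (fricative, 2) does not rise → ill-formed
Well-formed: [pwi], [tfnin.tfin] → 2.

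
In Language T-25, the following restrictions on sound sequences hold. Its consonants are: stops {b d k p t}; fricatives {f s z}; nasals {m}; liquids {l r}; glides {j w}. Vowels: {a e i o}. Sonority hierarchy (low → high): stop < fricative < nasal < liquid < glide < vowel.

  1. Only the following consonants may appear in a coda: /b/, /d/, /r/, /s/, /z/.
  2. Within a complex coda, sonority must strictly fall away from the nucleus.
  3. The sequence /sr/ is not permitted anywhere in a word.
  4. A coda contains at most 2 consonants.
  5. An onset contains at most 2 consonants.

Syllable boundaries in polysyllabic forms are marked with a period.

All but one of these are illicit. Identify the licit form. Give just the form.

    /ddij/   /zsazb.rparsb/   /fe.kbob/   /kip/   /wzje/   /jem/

/fe.kbob/

/ddij/ — violates constraint 1: syllable 1 coda contains /j/, which is not a licensed coda consonant → illicit
/zsazb.rparsb/ — violates constraint 4: syllable 2 coda /rsb/ has 3 consonants (> 2) → illicit
/fe.kbob/ — σ1 onset /f/, coda /∅/ ok; σ2 onset /kb/ (2C), coda /b/ ok → licit
/kip/ — violates constraint 1: syllable 1 coda contains /p/, which is not a licensed coda consonant → illicit
/wzje/ — violates constraint 5: syllable 1 onset /wzj/ has 3 consonants (> 2) → illicit
/jem/ — violates constraint 1: syllable 1 coda contains /m/, which is not a licensed coda consonant → illicit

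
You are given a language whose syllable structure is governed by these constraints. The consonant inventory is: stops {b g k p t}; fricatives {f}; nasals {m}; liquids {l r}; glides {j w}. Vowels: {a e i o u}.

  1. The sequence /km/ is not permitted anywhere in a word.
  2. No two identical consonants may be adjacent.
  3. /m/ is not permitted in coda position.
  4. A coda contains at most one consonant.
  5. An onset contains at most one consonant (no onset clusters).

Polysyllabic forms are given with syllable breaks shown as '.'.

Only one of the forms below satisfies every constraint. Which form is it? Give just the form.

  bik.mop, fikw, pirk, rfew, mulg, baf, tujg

baf

bik.mop — violates constraint 1: contains banned sequence /km/ → phonotactically illegal
fikw — violates constraint 4: syllable 1 coda /kw/ has 2 consonants (> 1) → phonotactically illegal
pirk — violates constraint 4: syllable 1 coda /rk/ has 2 consonants (> 1) → phonotactically illegal
rfew — violates constraint 5: syllable 1 onset /rf/ has 2 consonants (> 1) → phonotactically illegal
mulg — violates constraint 4: syllable 1 coda /lg/ has 2 consonants (> 1) → phonotactically illegal
baf — σ1 onset /b/, coda /f/ ok → phonotactically legal
tujg — violates constraint 4: syllable 1 coda /jg/ has 2 consonants (> 1) → phonotactically illegal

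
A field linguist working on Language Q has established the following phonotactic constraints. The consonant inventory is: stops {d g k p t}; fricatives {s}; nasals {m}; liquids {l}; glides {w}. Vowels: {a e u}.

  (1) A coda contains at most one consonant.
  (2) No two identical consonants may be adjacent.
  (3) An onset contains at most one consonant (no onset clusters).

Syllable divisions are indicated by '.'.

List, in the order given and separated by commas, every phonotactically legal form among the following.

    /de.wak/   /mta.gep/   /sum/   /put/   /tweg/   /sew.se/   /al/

/de.wak/, /sum/, /put/, /sew.se/, /al/

/de.wak/ — σ1 onset /d/, coda /∅/ ok; σ2 onset /w/, coda /k/ ok → phonotactically legal
/mta.gep/ — violates constraint 3: syllable 1 onset /mt/ has 2 consonants (> 1) → phonotactically illegal
/sum/ — σ1 onset /s/, coda /m/ ok → phonotactically legal
/put/ — σ1 onset /p/, coda /t/ ok → phonotactically legal
/tweg/ — violates constraint 3: syllable 1 onset /tw/ has 2 consonants (> 1) → phonotactically illegal
/sew.se/ — σ1 onset /s/, coda /w/ ok; σ2 onset /s/, coda /∅/ ok → phonotactically legal
/al/ — σ1 onset /∅/, coda /l/ ok → phonotactically legal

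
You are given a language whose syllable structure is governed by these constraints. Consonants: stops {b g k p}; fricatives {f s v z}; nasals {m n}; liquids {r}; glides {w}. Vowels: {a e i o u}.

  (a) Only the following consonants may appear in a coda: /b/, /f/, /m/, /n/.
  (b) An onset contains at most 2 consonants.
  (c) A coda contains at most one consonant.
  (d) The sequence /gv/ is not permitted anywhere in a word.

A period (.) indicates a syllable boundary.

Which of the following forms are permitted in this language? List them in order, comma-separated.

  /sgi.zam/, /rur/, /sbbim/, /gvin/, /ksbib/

/sgi.zam/ — σ1 onset /sg/ (2C), coda /∅/ ok; σ2 onset /z/, coda /m/ ok → permitted
/rur/ — violates constraint (a): syllable 1 coda contains /r/, which is not a licensed coda consonant → not permitted
/sbbim/ — violates constraint (b): syllable 1 onset /sbb/ has 3 consonants (> 2) → not permitted
/gvin/ — violates constraint (d): contains banned sequence /gv/ → not permitted
/ksbib/ — violates constraint (b): syllable 1 onset /ksb/ has 3 consonants (> 2) → not permitted

/sgi.zam/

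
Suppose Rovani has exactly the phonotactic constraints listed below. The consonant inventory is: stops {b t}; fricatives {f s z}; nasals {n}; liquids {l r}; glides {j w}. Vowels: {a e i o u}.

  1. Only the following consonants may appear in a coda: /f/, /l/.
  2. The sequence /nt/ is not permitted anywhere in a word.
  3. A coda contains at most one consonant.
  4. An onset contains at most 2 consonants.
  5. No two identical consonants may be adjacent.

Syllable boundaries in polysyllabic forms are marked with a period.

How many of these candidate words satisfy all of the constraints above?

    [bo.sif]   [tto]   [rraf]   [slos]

[bo.sif] — σ1 onset /b/, coda /∅/ ok; σ2 onset /s/, coda /f/ ok → well-formed
[tto] — violates constraint 5: adjacent identical consonants /tt/ → ill-formed
[rraf] — violates constraint 5: adjacent identical consonants /rr/ → ill-formed
[slos] — violates constraint 1: syllable 1 coda contains /s/, which is not a licensed coda consonant → ill-formed
Well-formed: [bo.sif] → 1.

1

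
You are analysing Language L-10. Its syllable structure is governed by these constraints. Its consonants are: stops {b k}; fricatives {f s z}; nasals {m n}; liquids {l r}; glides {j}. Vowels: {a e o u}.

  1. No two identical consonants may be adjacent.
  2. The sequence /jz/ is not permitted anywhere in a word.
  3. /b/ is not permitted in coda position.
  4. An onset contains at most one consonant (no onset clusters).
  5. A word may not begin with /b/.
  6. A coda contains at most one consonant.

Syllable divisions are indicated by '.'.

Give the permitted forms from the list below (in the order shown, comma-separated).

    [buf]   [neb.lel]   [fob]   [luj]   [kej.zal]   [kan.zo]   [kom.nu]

[buf] — violates constraint 5: word begins with /b/ → not permitted
[neb.lel] — violates constraint 3: syllable 1 coda contains /b/ → not permitted
[fob] — violates constraint 3: syllable 1 coda contains /b/ → not permitted
[luj] — σ1 onset /l/, coda /j/ ok → permitted
[kej.zal] — violates constraint 2: contains banned sequence /jz/ → not permitted
[kan.zo] — σ1 onset /k/, coda /n/ ok; σ2 onset /z/, coda /∅/ ok → permitted
[kom.nu] — σ1 onset /k/, coda /m/ ok; σ2 onset /n/, coda /∅/ ok → permitted

[luj], [kan.zo], [kom.nu]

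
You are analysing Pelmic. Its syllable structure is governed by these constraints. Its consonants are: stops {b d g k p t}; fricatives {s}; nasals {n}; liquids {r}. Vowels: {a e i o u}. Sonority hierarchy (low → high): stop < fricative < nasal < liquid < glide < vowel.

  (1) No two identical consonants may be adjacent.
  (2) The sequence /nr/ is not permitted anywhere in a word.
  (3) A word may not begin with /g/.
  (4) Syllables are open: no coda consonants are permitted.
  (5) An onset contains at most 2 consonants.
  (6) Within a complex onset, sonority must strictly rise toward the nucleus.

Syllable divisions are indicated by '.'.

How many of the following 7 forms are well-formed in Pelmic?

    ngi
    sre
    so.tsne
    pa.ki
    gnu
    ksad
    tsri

ngi — violates constraint 6: syllable 1 onset /ng/: /n/ (nasal, 3) → /g/ (stop, 1) does not rise → ill-formed
sre — σ1 onset /sr/ (2→4 rises), coda /∅/ ok → well-formed
so.tsne — violates constraint 5: syllable 2 onset /tsn/ has 3 consonants (> 2) → ill-formed
pa.ki — σ1 onset /p/, coda /∅/ ok; σ2 onset /k/, coda /∅/ ok → well-formed
gnu — violates constraint 3: word begins with /g/ → ill-formed
ksad — violates constraint 4: syllable 1 coda /d/ has 1 consonant (> 0) → ill-formed
tsri — violates constraint 5: syllable 1 onset /tsr/ has 3 consonants (> 2) → ill-formed
Well-formed: sre, pa.ki → 2.

2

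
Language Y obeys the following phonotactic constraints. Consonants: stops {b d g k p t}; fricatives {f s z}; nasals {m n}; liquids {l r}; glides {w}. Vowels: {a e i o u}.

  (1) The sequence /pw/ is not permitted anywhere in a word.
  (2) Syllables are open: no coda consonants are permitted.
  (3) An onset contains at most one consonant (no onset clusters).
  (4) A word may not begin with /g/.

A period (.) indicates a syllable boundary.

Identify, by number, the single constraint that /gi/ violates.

/gi/: word begins with /g/.
This is a violation of constraint 4: "A word may not begin with /g/."
The remaining constraints (1, 2, 3) are satisfied.

4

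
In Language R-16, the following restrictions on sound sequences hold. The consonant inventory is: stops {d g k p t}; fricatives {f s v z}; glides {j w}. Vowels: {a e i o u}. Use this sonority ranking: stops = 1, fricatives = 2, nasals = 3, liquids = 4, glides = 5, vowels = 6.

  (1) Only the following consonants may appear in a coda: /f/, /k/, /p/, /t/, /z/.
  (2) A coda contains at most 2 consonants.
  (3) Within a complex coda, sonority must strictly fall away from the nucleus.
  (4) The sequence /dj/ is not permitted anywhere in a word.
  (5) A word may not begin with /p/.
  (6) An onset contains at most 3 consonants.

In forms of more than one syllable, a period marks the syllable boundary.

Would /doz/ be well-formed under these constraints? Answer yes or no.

yes

/doz/ — σ1 onset /d/, coda /z/ ok → well-formed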